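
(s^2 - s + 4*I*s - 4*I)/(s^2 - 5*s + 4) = (s + 4*I)/(s - 4)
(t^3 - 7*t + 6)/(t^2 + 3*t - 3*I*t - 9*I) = (t^2 - 3*t + 2)/(t - 3*I)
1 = 1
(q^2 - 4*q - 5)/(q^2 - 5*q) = (q + 1)/q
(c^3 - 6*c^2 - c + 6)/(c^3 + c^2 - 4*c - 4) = (c^2 - 7*c + 6)/(c^2 - 4)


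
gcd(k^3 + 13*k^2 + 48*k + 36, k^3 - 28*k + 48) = k + 6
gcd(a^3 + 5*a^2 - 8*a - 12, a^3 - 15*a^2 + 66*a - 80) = a - 2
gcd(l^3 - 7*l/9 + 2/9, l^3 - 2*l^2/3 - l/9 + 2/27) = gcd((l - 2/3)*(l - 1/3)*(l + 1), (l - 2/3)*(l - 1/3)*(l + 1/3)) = l^2 - l + 2/9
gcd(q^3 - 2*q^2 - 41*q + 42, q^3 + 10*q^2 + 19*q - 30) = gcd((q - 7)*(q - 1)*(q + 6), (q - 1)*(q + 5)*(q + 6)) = q^2 + 5*q - 6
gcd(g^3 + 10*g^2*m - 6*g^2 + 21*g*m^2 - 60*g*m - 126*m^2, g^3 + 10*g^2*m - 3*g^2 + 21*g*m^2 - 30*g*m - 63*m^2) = g^2 + 10*g*m + 21*m^2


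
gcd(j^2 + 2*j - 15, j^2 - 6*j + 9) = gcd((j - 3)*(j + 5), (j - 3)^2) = j - 3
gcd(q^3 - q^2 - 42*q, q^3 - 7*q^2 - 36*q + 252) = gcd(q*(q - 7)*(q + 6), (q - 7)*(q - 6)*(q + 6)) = q^2 - q - 42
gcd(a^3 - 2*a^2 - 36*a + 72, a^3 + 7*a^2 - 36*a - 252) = a^2 - 36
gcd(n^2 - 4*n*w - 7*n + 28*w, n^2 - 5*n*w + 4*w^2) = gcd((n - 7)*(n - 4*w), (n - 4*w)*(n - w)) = -n + 4*w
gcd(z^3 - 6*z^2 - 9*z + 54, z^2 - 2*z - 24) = z - 6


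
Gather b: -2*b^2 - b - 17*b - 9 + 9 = -2*b^2 - 18*b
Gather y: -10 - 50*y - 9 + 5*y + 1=-45*y - 18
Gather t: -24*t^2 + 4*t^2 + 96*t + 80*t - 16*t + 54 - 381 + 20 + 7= -20*t^2 + 160*t - 300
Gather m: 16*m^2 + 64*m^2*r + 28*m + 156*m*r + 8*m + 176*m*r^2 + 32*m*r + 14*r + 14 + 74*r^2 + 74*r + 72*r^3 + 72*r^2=m^2*(64*r + 16) + m*(176*r^2 + 188*r + 36) + 72*r^3 + 146*r^2 + 88*r + 14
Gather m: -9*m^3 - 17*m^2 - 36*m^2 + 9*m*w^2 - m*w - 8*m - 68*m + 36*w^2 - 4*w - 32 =-9*m^3 - 53*m^2 + m*(9*w^2 - w - 76) + 36*w^2 - 4*w - 32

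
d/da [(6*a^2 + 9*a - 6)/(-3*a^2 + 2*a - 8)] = 3*(13*a^2 - 44*a - 20)/(9*a^4 - 12*a^3 + 52*a^2 - 32*a + 64)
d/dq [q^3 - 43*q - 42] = 3*q^2 - 43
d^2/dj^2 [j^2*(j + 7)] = 6*j + 14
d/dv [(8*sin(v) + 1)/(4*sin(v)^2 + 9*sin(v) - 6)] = (-8*sin(v) + 16*cos(2*v) - 73)*cos(v)/(4*sin(v)^2 + 9*sin(v) - 6)^2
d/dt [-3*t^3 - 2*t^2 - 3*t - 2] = -9*t^2 - 4*t - 3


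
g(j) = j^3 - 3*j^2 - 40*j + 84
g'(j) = 3*j^2 - 6*j - 40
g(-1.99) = 143.84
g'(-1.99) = -16.18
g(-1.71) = 138.63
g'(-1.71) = -20.97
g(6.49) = -28.60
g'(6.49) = 47.42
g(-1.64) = 137.12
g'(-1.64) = -22.09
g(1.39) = 25.29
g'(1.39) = -42.54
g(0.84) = 48.88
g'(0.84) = -42.92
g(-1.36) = 130.34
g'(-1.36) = -26.29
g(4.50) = -65.62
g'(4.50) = -6.25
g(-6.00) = 0.00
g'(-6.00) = 104.00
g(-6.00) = 0.00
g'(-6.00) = 104.00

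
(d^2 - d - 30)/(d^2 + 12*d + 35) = (d - 6)/(d + 7)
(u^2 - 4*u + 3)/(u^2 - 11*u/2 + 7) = 2*(u^2 - 4*u + 3)/(2*u^2 - 11*u + 14)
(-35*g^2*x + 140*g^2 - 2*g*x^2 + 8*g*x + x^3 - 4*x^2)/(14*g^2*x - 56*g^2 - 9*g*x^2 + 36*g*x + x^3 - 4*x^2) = (5*g + x)/(-2*g + x)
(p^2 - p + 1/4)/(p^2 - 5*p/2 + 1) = (p - 1/2)/(p - 2)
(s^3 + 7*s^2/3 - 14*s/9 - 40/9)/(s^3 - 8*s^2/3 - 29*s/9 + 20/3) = (s + 2)/(s - 3)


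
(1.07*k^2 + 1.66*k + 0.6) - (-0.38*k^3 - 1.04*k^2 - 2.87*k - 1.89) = 0.38*k^3 + 2.11*k^2 + 4.53*k + 2.49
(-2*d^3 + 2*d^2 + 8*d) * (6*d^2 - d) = -12*d^5 + 14*d^4 + 46*d^3 - 8*d^2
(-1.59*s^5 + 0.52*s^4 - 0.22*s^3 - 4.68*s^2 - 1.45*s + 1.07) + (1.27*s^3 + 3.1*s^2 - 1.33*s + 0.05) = -1.59*s^5 + 0.52*s^4 + 1.05*s^3 - 1.58*s^2 - 2.78*s + 1.12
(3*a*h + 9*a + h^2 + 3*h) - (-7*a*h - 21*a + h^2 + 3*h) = 10*a*h + 30*a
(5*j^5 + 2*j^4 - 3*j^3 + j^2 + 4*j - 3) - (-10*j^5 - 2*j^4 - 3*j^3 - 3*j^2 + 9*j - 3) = 15*j^5 + 4*j^4 + 4*j^2 - 5*j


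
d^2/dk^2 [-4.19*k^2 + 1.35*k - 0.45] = -8.38000000000000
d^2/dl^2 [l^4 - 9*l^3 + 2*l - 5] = 6*l*(2*l - 9)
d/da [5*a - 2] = 5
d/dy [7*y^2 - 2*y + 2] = 14*y - 2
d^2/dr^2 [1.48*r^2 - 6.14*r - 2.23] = 2.96000000000000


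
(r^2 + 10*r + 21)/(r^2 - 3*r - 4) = (r^2 + 10*r + 21)/(r^2 - 3*r - 4)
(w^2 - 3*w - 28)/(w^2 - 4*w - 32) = (w - 7)/(w - 8)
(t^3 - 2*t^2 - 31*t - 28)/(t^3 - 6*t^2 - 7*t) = (t + 4)/t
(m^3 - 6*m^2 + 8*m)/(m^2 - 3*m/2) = 2*(m^2 - 6*m + 8)/(2*m - 3)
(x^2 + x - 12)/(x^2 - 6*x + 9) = (x + 4)/(x - 3)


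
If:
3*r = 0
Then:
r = 0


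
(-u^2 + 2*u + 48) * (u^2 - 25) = -u^4 + 2*u^3 + 73*u^2 - 50*u - 1200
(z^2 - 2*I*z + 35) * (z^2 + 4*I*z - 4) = z^4 + 2*I*z^3 + 39*z^2 + 148*I*z - 140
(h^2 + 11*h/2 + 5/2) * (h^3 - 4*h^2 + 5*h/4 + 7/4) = h^5 + 3*h^4/2 - 73*h^3/4 - 11*h^2/8 + 51*h/4 + 35/8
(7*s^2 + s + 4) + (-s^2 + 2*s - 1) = 6*s^2 + 3*s + 3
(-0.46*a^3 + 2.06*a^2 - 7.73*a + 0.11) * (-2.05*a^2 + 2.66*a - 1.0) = 0.943*a^5 - 5.4466*a^4 + 21.7861*a^3 - 22.8473*a^2 + 8.0226*a - 0.11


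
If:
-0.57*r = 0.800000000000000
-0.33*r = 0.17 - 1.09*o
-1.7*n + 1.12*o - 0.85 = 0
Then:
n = -0.68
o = -0.27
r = -1.40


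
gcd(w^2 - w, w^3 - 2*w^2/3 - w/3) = w^2 - w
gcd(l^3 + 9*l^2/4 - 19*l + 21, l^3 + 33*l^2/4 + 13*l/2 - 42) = l^2 + 17*l/4 - 21/2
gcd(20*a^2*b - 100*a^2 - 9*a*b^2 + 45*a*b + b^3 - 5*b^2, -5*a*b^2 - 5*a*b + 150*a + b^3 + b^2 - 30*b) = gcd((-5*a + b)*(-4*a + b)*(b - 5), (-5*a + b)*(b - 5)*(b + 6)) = 5*a*b - 25*a - b^2 + 5*b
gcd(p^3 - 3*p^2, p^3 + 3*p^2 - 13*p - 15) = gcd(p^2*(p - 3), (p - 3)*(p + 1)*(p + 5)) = p - 3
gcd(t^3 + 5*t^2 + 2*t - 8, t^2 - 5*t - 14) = t + 2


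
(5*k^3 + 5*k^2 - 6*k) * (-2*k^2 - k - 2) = -10*k^5 - 15*k^4 - 3*k^3 - 4*k^2 + 12*k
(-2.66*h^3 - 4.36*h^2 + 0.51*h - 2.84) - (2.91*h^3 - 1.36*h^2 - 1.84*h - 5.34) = -5.57*h^3 - 3.0*h^2 + 2.35*h + 2.5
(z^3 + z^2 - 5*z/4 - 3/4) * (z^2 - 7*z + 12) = z^5 - 6*z^4 + 15*z^3/4 + 20*z^2 - 39*z/4 - 9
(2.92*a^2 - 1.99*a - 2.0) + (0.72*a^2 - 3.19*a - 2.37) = 3.64*a^2 - 5.18*a - 4.37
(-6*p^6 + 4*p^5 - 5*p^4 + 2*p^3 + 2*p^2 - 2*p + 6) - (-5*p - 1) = -6*p^6 + 4*p^5 - 5*p^4 + 2*p^3 + 2*p^2 + 3*p + 7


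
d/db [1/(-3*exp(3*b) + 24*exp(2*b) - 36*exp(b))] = (exp(2*b) - 16*exp(b)/3 + 4)*exp(-b)/(exp(2*b) - 8*exp(b) + 12)^2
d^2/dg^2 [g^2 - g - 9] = 2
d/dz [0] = 0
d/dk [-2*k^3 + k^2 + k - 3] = -6*k^2 + 2*k + 1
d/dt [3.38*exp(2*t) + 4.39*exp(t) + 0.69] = (6.76*exp(t) + 4.39)*exp(t)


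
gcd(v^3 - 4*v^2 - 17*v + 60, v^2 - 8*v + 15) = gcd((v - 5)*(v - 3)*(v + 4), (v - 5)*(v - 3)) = v^2 - 8*v + 15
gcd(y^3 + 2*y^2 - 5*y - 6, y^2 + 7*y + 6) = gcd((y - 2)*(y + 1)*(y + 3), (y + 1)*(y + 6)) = y + 1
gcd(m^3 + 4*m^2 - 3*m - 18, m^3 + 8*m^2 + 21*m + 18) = m^2 + 6*m + 9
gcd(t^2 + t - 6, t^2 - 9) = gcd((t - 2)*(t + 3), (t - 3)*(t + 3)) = t + 3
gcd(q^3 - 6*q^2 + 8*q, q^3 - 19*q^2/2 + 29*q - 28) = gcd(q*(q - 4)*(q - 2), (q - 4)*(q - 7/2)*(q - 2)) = q^2 - 6*q + 8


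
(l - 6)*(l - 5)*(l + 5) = l^3 - 6*l^2 - 25*l + 150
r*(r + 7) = r^2 + 7*r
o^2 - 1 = (o - 1)*(o + 1)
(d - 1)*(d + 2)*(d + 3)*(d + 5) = d^4 + 9*d^3 + 21*d^2 - d - 30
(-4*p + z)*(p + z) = -4*p^2 - 3*p*z + z^2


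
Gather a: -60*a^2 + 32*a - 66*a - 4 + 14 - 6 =-60*a^2 - 34*a + 4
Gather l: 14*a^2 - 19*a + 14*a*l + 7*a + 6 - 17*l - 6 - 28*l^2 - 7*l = 14*a^2 - 12*a - 28*l^2 + l*(14*a - 24)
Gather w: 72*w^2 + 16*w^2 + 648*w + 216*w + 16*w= 88*w^2 + 880*w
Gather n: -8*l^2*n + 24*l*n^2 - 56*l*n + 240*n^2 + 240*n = n^2*(24*l + 240) + n*(-8*l^2 - 56*l + 240)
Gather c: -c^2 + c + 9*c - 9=-c^2 + 10*c - 9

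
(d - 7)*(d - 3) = d^2 - 10*d + 21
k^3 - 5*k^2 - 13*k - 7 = (k - 7)*(k + 1)^2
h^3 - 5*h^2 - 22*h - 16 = (h - 8)*(h + 1)*(h + 2)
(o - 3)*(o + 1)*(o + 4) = o^3 + 2*o^2 - 11*o - 12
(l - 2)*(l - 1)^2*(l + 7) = l^4 + 3*l^3 - 23*l^2 + 33*l - 14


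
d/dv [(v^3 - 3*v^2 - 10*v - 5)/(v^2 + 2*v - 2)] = (v^4 + 4*v^3 - 2*v^2 + 22*v + 30)/(v^4 + 4*v^3 - 8*v + 4)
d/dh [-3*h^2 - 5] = -6*h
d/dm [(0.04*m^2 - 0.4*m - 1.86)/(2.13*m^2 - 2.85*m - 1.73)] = (0.738*m^2 + 7.7852*m - 4.609)/(4.5369*m^4 - 12.141*m^3 + 0.752700000000001*m^2 + 9.861*m + 2.9929)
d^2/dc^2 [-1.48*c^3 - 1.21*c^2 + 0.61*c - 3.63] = -8.88*c - 2.42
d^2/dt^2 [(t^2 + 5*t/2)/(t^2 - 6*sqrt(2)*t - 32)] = (5*t^3 + 12*sqrt(2)*t^3 + 192*t^2 + 480*t - 960*sqrt(2) + 2048)/(t^6 - 18*sqrt(2)*t^5 + 120*t^4 + 720*sqrt(2)*t^3 - 3840*t^2 - 18432*sqrt(2)*t - 32768)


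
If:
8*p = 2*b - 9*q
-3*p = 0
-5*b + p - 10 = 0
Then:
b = -2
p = 0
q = -4/9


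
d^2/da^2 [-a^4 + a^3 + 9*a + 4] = 6*a*(1 - 2*a)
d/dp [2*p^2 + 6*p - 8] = 4*p + 6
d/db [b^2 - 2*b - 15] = 2*b - 2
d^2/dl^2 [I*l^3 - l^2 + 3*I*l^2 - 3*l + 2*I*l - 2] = 6*I*l - 2 + 6*I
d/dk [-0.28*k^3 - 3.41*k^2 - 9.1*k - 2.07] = -0.84*k^2 - 6.82*k - 9.1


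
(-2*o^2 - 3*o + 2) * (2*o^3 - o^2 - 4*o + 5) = -4*o^5 - 4*o^4 + 15*o^3 - 23*o + 10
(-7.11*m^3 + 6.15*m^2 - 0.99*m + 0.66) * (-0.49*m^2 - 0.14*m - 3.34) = 3.4839*m^5 - 2.0181*m^4 + 23.3715*m^3 - 20.7258*m^2 + 3.2142*m - 2.2044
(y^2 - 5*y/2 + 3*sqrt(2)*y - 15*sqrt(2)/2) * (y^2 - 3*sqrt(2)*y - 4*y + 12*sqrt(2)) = y^4 - 13*y^3/2 - 8*y^2 + 117*y - 180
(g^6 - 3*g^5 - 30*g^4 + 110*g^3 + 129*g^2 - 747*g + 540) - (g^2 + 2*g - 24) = g^6 - 3*g^5 - 30*g^4 + 110*g^3 + 128*g^2 - 749*g + 564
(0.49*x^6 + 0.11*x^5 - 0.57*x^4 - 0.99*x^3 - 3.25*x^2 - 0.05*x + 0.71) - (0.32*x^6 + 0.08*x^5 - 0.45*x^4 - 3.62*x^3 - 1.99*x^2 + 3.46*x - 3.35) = 0.17*x^6 + 0.03*x^5 - 0.12*x^4 + 2.63*x^3 - 1.26*x^2 - 3.51*x + 4.06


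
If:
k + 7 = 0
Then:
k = -7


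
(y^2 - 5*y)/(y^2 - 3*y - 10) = y/(y + 2)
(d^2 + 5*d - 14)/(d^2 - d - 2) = (d + 7)/(d + 1)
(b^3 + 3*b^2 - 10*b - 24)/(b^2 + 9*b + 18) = (b^3 + 3*b^2 - 10*b - 24)/(b^2 + 9*b + 18)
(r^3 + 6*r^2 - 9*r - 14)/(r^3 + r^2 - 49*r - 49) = (r - 2)/(r - 7)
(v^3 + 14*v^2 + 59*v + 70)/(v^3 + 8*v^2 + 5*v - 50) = (v^2 + 9*v + 14)/(v^2 + 3*v - 10)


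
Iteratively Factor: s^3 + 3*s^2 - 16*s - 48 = (s + 3)*(s^2 - 16) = (s - 4)*(s + 3)*(s + 4)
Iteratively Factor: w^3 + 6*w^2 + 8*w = (w)*(w^2 + 6*w + 8) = w*(w + 4)*(w + 2)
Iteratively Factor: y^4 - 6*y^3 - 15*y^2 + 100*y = (y - 5)*(y^3 - y^2 - 20*y) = (y - 5)*(y + 4)*(y^2 - 5*y) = y*(y - 5)*(y + 4)*(y - 5)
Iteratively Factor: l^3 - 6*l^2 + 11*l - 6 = (l - 3)*(l^2 - 3*l + 2) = (l - 3)*(l - 2)*(l - 1)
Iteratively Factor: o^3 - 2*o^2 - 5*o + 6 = (o - 1)*(o^2 - o - 6) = (o - 3)*(o - 1)*(o + 2)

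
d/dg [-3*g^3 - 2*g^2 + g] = -9*g^2 - 4*g + 1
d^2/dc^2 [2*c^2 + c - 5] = 4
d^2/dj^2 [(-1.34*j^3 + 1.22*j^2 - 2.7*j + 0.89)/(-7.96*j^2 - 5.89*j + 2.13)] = (2.27373675443232e-13*j^5 + 5.6843418860808e-14*j^4 + 594.964268*j^3 - 563.327508*j^2 + 60.78174*j - 35.254738)/(504.358336*j^6 + 1119.599472*j^5 + 423.566724*j^4 - 394.846163*j^3 - 113.341347*j^2 + 80.167023*j - 9.663597)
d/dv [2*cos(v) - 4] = -2*sin(v)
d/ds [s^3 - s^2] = s*(3*s - 2)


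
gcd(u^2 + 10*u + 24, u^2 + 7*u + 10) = 1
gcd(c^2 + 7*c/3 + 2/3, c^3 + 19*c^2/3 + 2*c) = c + 1/3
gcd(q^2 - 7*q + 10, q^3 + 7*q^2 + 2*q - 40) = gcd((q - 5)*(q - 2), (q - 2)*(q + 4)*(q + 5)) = q - 2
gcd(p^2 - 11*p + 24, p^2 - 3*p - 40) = p - 8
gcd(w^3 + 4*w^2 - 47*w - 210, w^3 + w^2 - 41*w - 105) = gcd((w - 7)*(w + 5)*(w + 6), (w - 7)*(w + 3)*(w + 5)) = w^2 - 2*w - 35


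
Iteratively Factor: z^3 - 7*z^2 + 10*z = (z)*(z^2 - 7*z + 10) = z*(z - 2)*(z - 5)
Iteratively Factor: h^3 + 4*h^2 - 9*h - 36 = (h + 4)*(h^2 - 9) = (h - 3)*(h + 4)*(h + 3)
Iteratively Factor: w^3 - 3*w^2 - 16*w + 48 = (w - 4)*(w^2 + w - 12) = (w - 4)*(w + 4)*(w - 3)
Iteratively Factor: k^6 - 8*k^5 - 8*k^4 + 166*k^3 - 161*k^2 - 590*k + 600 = (k + 2)*(k^5 - 10*k^4 + 12*k^3 + 142*k^2 - 445*k + 300) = (k - 5)*(k + 2)*(k^4 - 5*k^3 - 13*k^2 + 77*k - 60) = (k - 5)*(k - 3)*(k + 2)*(k^3 - 2*k^2 - 19*k + 20) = (k - 5)^2*(k - 3)*(k + 2)*(k^2 + 3*k - 4) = (k - 5)^2*(k - 3)*(k + 2)*(k + 4)*(k - 1)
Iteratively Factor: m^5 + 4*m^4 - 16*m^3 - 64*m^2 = (m + 4)*(m^4 - 16*m^2) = m*(m + 4)*(m^3 - 16*m) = m*(m - 4)*(m + 4)*(m^2 + 4*m) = m^2*(m - 4)*(m + 4)*(m + 4)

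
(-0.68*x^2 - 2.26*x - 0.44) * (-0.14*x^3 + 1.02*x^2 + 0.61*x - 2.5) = 0.0952*x^5 - 0.3772*x^4 - 2.6584*x^3 - 0.1274*x^2 + 5.3816*x + 1.1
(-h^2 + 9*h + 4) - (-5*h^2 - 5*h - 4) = 4*h^2 + 14*h + 8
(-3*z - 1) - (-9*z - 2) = 6*z + 1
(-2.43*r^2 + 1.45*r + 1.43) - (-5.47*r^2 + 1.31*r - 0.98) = 3.04*r^2 + 0.14*r + 2.41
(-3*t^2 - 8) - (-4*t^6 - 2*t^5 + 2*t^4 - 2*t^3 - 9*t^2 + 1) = 4*t^6 + 2*t^5 - 2*t^4 + 2*t^3 + 6*t^2 - 9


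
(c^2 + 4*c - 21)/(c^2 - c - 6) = (c + 7)/(c + 2)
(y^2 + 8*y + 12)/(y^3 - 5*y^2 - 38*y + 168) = (y + 2)/(y^2 - 11*y + 28)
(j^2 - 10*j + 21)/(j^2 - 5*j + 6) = (j - 7)/(j - 2)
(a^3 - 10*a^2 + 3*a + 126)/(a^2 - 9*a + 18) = (a^2 - 4*a - 21)/(a - 3)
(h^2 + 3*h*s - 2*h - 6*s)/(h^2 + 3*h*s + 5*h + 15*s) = (h - 2)/(h + 5)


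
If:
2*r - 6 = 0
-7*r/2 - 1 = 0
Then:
No Solution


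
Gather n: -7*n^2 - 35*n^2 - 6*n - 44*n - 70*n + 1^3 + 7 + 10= -42*n^2 - 120*n + 18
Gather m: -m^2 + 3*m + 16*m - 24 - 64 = -m^2 + 19*m - 88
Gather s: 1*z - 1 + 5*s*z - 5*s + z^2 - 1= s*(5*z - 5) + z^2 + z - 2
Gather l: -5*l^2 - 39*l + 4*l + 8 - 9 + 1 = -5*l^2 - 35*l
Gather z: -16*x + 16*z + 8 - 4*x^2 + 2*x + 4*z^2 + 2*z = -4*x^2 - 14*x + 4*z^2 + 18*z + 8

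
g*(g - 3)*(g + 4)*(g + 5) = g^4 + 6*g^3 - 7*g^2 - 60*g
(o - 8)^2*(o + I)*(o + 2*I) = o^4 - 16*o^3 + 3*I*o^3 + 62*o^2 - 48*I*o^2 + 32*o + 192*I*o - 128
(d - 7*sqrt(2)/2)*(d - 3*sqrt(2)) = d^2 - 13*sqrt(2)*d/2 + 21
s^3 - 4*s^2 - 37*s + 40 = (s - 8)*(s - 1)*(s + 5)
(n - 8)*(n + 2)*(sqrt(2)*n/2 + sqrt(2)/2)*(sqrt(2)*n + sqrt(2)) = n^4 - 4*n^3 - 27*n^2 - 38*n - 16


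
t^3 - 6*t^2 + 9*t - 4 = (t - 4)*(t - 1)^2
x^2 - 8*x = x*(x - 8)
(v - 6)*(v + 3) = v^2 - 3*v - 18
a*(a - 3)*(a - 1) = a^3 - 4*a^2 + 3*a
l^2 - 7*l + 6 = (l - 6)*(l - 1)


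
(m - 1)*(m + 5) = m^2 + 4*m - 5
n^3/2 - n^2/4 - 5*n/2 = n*(n/2 + 1)*(n - 5/2)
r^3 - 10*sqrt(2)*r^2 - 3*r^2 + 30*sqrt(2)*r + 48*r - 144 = (r - 3)*(r - 6*sqrt(2))*(r - 4*sqrt(2))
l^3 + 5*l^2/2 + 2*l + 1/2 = (l + 1/2)*(l + 1)^2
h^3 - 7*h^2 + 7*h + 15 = (h - 5)*(h - 3)*(h + 1)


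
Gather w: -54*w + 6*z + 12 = -54*w + 6*z + 12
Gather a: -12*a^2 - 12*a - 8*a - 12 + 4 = -12*a^2 - 20*a - 8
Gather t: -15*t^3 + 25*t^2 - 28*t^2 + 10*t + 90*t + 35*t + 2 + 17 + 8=-15*t^3 - 3*t^2 + 135*t + 27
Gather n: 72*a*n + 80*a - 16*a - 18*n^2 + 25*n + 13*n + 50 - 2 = 64*a - 18*n^2 + n*(72*a + 38) + 48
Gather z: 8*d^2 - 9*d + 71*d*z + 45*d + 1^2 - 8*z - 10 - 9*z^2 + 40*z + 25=8*d^2 + 36*d - 9*z^2 + z*(71*d + 32) + 16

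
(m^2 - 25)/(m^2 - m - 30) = (m - 5)/(m - 6)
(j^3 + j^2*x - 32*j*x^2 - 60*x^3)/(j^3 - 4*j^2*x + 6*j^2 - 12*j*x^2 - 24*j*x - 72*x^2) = (j + 5*x)/(j + 6)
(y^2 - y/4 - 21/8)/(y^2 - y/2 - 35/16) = 2*(2*y + 3)/(4*y + 5)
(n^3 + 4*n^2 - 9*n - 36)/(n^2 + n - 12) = n + 3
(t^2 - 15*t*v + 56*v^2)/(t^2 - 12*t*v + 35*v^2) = (t - 8*v)/(t - 5*v)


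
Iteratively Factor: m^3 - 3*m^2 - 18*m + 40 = (m + 4)*(m^2 - 7*m + 10) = (m - 5)*(m + 4)*(m - 2)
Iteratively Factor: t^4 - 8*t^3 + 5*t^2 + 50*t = (t)*(t^3 - 8*t^2 + 5*t + 50) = t*(t + 2)*(t^2 - 10*t + 25) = t*(t - 5)*(t + 2)*(t - 5)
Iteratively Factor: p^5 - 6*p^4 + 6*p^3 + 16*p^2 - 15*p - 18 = (p - 3)*(p^4 - 3*p^3 - 3*p^2 + 7*p + 6) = (p - 3)^2*(p^3 - 3*p - 2) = (p - 3)^2*(p + 1)*(p^2 - p - 2) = (p - 3)^2*(p - 2)*(p + 1)*(p + 1)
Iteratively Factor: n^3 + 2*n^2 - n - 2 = (n + 2)*(n^2 - 1) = (n - 1)*(n + 2)*(n + 1)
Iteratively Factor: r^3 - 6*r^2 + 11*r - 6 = (r - 3)*(r^2 - 3*r + 2) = (r - 3)*(r - 1)*(r - 2)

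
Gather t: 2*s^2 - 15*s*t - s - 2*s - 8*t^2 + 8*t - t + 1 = 2*s^2 - 3*s - 8*t^2 + t*(7 - 15*s) + 1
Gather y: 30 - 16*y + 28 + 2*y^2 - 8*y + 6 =2*y^2 - 24*y + 64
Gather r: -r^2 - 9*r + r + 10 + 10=-r^2 - 8*r + 20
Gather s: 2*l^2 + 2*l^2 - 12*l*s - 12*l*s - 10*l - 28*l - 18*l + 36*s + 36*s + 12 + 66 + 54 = 4*l^2 - 56*l + s*(72 - 24*l) + 132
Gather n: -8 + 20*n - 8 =20*n - 16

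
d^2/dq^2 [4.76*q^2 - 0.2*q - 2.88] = 9.52000000000000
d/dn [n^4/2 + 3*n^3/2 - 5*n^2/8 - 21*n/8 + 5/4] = 2*n^3 + 9*n^2/2 - 5*n/4 - 21/8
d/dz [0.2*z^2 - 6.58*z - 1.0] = 0.4*z - 6.58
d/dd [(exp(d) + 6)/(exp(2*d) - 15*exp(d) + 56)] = (-(exp(d) + 6)*(2*exp(d) - 15) + exp(2*d) - 15*exp(d) + 56)*exp(d)/(exp(2*d) - 15*exp(d) + 56)^2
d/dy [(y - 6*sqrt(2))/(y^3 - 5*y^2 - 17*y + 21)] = (y^3 - 5*y^2 - 17*y + (y - 6*sqrt(2))*(-3*y^2 + 10*y + 17) + 21)/(y^3 - 5*y^2 - 17*y + 21)^2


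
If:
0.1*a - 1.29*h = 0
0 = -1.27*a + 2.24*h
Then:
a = 0.00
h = 0.00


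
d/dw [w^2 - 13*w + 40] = 2*w - 13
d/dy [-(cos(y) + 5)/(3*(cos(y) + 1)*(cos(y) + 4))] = (sin(y)^2 - 10*cos(y) - 22)*sin(y)/(3*(cos(y) + 1)^2*(cos(y) + 4)^2)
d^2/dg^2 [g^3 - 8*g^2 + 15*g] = 6*g - 16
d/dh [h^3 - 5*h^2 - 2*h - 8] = 3*h^2 - 10*h - 2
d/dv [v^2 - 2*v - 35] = 2*v - 2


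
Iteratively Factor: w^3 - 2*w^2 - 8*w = (w + 2)*(w^2 - 4*w) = (w - 4)*(w + 2)*(w)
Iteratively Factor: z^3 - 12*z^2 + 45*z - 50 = (z - 5)*(z^2 - 7*z + 10) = (z - 5)^2*(z - 2)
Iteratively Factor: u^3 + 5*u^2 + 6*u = (u + 3)*(u^2 + 2*u) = u*(u + 3)*(u + 2)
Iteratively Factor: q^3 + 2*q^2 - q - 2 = (q + 2)*(q^2 - 1) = (q + 1)*(q + 2)*(q - 1)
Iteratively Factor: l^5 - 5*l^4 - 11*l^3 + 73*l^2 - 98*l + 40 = (l + 4)*(l^4 - 9*l^3 + 25*l^2 - 27*l + 10) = (l - 1)*(l + 4)*(l^3 - 8*l^2 + 17*l - 10) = (l - 5)*(l - 1)*(l + 4)*(l^2 - 3*l + 2) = (l - 5)*(l - 1)^2*(l + 4)*(l - 2)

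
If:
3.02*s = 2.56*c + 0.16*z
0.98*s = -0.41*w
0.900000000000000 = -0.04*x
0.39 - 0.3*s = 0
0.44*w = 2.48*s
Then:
No Solution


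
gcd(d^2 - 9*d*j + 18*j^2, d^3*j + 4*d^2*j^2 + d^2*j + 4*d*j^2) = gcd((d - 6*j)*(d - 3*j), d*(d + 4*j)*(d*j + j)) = 1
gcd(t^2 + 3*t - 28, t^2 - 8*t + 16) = t - 4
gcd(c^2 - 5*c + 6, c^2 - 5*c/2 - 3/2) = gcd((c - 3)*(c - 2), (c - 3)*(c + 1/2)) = c - 3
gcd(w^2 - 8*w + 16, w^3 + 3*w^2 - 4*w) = 1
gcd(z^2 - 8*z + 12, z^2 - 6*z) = z - 6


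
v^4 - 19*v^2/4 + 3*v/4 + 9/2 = (v - 3/2)^2*(v + 1)*(v + 2)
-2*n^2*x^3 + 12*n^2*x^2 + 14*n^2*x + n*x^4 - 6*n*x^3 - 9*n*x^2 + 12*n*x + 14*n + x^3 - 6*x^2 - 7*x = (-2*n + x)*(x - 7)*(x + 1)*(n*x + 1)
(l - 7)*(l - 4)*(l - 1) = l^3 - 12*l^2 + 39*l - 28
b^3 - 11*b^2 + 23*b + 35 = (b - 7)*(b - 5)*(b + 1)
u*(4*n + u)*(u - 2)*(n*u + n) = 4*n^2*u^3 - 4*n^2*u^2 - 8*n^2*u + n*u^4 - n*u^3 - 2*n*u^2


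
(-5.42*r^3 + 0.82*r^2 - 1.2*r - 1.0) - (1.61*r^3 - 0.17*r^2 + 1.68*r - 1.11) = -7.03*r^3 + 0.99*r^2 - 2.88*r + 0.11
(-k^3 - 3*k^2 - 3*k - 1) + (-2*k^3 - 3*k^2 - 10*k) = -3*k^3 - 6*k^2 - 13*k - 1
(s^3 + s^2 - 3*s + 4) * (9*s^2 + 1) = 9*s^5 + 9*s^4 - 26*s^3 + 37*s^2 - 3*s + 4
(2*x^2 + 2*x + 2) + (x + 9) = 2*x^2 + 3*x + 11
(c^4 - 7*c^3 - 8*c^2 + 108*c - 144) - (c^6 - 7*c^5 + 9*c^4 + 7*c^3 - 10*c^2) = -c^6 + 7*c^5 - 8*c^4 - 14*c^3 + 2*c^2 + 108*c - 144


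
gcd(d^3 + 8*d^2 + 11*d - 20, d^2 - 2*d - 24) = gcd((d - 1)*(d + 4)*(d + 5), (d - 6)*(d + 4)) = d + 4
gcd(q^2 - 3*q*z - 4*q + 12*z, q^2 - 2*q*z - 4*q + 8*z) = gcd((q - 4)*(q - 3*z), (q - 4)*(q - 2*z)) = q - 4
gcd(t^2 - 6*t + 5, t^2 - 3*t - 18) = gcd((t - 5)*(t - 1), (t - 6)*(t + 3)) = 1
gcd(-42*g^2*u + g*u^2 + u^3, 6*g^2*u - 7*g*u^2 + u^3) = -6*g*u + u^2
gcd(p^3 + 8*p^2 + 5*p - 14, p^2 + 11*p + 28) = p + 7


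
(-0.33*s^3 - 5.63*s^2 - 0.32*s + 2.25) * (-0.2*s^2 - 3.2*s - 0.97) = 0.066*s^5 + 2.182*s^4 + 18.4001*s^3 + 6.0351*s^2 - 6.8896*s - 2.1825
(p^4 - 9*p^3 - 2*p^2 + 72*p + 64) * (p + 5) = p^5 - 4*p^4 - 47*p^3 + 62*p^2 + 424*p + 320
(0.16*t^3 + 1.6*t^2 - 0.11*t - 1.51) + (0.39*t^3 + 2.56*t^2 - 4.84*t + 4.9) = 0.55*t^3 + 4.16*t^2 - 4.95*t + 3.39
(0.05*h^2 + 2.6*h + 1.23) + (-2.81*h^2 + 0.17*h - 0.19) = -2.76*h^2 + 2.77*h + 1.04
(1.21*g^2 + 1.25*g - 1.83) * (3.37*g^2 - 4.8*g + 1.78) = 4.0777*g^4 - 1.5955*g^3 - 10.0133*g^2 + 11.009*g - 3.2574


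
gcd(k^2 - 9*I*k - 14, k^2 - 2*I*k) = k - 2*I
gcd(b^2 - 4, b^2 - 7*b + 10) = b - 2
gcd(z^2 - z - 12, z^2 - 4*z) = z - 4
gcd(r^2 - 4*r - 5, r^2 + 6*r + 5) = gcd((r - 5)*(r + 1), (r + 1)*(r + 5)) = r + 1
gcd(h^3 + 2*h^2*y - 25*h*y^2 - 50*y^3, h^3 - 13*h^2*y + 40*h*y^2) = -h + 5*y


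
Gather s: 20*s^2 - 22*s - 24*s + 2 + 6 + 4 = 20*s^2 - 46*s + 12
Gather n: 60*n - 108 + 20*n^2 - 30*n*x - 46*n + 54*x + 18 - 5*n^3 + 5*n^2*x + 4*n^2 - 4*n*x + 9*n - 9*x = -5*n^3 + n^2*(5*x + 24) + n*(23 - 34*x) + 45*x - 90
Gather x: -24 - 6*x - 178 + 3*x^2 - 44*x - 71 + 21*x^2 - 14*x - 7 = 24*x^2 - 64*x - 280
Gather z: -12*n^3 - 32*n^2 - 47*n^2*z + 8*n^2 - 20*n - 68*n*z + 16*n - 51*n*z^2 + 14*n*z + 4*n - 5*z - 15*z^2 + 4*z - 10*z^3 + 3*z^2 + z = -12*n^3 - 24*n^2 - 10*z^3 + z^2*(-51*n - 12) + z*(-47*n^2 - 54*n)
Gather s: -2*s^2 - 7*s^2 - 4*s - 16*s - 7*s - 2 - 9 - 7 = -9*s^2 - 27*s - 18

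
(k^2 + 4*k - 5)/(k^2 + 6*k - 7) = (k + 5)/(k + 7)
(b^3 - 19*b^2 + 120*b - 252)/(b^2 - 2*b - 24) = (b^2 - 13*b + 42)/(b + 4)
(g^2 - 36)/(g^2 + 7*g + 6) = (g - 6)/(g + 1)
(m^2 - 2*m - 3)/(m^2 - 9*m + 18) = (m + 1)/(m - 6)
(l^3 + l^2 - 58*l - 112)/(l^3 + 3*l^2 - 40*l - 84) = (l - 8)/(l - 6)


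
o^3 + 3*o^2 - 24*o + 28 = (o - 2)^2*(o + 7)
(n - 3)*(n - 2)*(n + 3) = n^3 - 2*n^2 - 9*n + 18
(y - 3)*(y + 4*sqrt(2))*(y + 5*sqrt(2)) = y^3 - 3*y^2 + 9*sqrt(2)*y^2 - 27*sqrt(2)*y + 40*y - 120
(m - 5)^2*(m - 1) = m^3 - 11*m^2 + 35*m - 25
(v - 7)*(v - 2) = v^2 - 9*v + 14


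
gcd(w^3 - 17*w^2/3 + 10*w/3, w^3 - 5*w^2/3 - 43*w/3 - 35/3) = w - 5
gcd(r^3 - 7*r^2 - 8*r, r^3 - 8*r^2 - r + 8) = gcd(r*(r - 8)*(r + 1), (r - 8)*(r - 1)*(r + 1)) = r^2 - 7*r - 8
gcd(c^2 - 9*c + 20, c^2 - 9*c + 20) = c^2 - 9*c + 20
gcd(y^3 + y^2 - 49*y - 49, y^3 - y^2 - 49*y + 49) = y^2 - 49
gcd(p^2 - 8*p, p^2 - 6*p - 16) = p - 8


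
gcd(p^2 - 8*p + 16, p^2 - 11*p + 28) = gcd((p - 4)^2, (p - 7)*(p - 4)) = p - 4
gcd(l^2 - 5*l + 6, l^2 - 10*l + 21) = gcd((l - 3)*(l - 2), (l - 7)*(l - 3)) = l - 3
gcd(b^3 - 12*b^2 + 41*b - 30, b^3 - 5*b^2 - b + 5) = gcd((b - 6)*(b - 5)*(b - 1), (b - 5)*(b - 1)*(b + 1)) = b^2 - 6*b + 5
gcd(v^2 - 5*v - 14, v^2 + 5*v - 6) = 1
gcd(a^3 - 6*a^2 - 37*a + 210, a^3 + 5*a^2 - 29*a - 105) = a - 5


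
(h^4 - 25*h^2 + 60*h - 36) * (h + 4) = h^5 + 4*h^4 - 25*h^3 - 40*h^2 + 204*h - 144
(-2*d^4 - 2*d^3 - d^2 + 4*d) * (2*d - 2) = -4*d^5 + 2*d^3 + 10*d^2 - 8*d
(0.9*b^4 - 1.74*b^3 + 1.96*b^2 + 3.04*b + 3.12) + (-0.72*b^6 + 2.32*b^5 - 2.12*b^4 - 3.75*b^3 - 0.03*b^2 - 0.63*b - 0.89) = -0.72*b^6 + 2.32*b^5 - 1.22*b^4 - 5.49*b^3 + 1.93*b^2 + 2.41*b + 2.23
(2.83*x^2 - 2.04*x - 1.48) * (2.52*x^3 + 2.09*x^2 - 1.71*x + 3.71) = 7.1316*x^5 + 0.773899999999999*x^4 - 12.8325*x^3 + 10.8945*x^2 - 5.0376*x - 5.4908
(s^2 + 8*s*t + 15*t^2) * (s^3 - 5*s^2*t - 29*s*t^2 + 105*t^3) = s^5 + 3*s^4*t - 54*s^3*t^2 - 202*s^2*t^3 + 405*s*t^4 + 1575*t^5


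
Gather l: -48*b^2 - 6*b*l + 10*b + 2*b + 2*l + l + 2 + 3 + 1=-48*b^2 + 12*b + l*(3 - 6*b) + 6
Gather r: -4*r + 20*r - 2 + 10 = 16*r + 8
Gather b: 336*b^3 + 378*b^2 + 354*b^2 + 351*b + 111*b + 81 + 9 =336*b^3 + 732*b^2 + 462*b + 90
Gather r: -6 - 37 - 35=-78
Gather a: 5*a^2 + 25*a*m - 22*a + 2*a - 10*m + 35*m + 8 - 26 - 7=5*a^2 + a*(25*m - 20) + 25*m - 25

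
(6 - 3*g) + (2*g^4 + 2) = 2*g^4 - 3*g + 8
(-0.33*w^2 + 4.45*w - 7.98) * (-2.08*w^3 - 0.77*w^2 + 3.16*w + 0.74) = 0.6864*w^5 - 9.0019*w^4 + 12.1291*w^3 + 19.9624*w^2 - 21.9238*w - 5.9052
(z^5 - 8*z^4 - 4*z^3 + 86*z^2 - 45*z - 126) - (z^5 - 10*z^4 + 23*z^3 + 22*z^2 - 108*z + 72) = 2*z^4 - 27*z^3 + 64*z^2 + 63*z - 198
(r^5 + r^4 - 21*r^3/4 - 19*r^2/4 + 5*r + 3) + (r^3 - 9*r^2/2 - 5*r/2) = r^5 + r^4 - 17*r^3/4 - 37*r^2/4 + 5*r/2 + 3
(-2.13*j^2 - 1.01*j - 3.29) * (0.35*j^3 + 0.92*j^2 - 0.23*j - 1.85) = -0.7455*j^5 - 2.3131*j^4 - 1.5908*j^3 + 1.146*j^2 + 2.6252*j + 6.0865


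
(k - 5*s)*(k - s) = k^2 - 6*k*s + 5*s^2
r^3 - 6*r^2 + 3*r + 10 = (r - 5)*(r - 2)*(r + 1)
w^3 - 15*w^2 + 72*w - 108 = (w - 6)^2*(w - 3)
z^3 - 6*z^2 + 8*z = z*(z - 4)*(z - 2)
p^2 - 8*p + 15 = (p - 5)*(p - 3)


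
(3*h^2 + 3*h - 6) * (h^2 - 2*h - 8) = 3*h^4 - 3*h^3 - 36*h^2 - 12*h + 48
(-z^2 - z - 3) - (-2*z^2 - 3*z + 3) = z^2 + 2*z - 6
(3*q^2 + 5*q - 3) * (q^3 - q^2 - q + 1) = 3*q^5 + 2*q^4 - 11*q^3 + q^2 + 8*q - 3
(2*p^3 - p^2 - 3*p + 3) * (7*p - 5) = 14*p^4 - 17*p^3 - 16*p^2 + 36*p - 15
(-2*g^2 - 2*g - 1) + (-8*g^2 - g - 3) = -10*g^2 - 3*g - 4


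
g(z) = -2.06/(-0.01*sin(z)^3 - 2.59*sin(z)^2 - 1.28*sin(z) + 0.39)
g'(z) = -2.06*(0.03*sin(z)^2*cos(z) + 5.18*sin(z)*cos(z) + 1.28*cos(z))/(-0.01*sin(z)^3 - 2.59*sin(z)^2 - 1.28*sin(z) + 0.39)^2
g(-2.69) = -4.52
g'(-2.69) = -8.68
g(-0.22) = -3.77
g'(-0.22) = -1.02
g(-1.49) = 2.30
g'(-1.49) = 0.80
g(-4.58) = 0.60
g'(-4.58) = 0.15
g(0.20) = -61.68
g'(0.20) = -4181.45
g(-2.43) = -16.59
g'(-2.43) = -211.57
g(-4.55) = 0.60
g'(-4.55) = 0.18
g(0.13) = -11.41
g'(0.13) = -122.35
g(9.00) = 3.56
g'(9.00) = 19.21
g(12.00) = -6.19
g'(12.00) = 23.42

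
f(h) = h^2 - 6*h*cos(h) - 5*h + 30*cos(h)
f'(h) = 6*h*sin(h) + 2*h - 30*sin(h) - 6*cos(h) - 5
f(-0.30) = 31.97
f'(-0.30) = -1.93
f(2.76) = -18.66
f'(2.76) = 1.08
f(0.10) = 28.76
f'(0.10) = -13.71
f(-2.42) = -15.47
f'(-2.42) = 24.07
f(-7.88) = 99.48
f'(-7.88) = 56.65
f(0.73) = 15.97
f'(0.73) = -25.10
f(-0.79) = 29.03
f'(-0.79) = 13.87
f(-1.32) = 17.75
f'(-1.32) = 27.60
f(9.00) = 57.87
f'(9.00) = 28.36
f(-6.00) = 129.37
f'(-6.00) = -41.20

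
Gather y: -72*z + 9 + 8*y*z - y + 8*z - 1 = y*(8*z - 1) - 64*z + 8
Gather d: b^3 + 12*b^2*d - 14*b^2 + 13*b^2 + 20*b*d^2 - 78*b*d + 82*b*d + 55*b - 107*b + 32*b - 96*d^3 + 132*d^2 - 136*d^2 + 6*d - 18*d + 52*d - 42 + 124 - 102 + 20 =b^3 - b^2 - 20*b - 96*d^3 + d^2*(20*b - 4) + d*(12*b^2 + 4*b + 40)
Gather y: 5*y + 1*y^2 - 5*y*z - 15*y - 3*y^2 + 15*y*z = -2*y^2 + y*(10*z - 10)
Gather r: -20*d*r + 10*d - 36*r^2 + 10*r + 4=10*d - 36*r^2 + r*(10 - 20*d) + 4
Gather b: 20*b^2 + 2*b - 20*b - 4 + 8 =20*b^2 - 18*b + 4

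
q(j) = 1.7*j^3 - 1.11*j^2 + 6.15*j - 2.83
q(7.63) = 734.61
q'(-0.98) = 13.22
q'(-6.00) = 203.07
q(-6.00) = -446.89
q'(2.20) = 25.95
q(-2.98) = -76.00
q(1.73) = 13.29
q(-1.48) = -19.87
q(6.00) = 361.31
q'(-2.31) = 38.49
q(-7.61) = -863.12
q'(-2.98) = 58.06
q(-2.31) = -43.91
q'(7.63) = 286.12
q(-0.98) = -11.52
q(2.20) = 23.43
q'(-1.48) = 20.61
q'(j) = 5.1*j^2 - 2.22*j + 6.15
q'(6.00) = 176.43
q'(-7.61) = 318.40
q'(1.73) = 17.57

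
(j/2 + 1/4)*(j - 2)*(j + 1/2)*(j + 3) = j^4/2 + j^3 - 19*j^2/8 - 23*j/8 - 3/4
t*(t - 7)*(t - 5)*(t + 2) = t^4 - 10*t^3 + 11*t^2 + 70*t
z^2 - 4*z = z*(z - 4)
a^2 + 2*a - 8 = (a - 2)*(a + 4)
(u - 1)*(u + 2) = u^2 + u - 2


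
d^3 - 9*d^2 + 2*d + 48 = (d - 8)*(d - 3)*(d + 2)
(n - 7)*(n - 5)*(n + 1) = n^3 - 11*n^2 + 23*n + 35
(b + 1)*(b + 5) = b^2 + 6*b + 5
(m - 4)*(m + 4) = m^2 - 16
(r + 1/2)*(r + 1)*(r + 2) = r^3 + 7*r^2/2 + 7*r/2 + 1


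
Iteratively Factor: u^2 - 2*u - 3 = (u + 1)*(u - 3)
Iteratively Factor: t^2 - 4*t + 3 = (t - 3)*(t - 1)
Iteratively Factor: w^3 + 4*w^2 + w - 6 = (w + 2)*(w^2 + 2*w - 3) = (w + 2)*(w + 3)*(w - 1)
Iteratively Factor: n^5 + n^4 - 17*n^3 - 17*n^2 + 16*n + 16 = (n - 4)*(n^4 + 5*n^3 + 3*n^2 - 5*n - 4) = (n - 4)*(n + 1)*(n^3 + 4*n^2 - n - 4) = (n - 4)*(n + 1)^2*(n^2 + 3*n - 4) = (n - 4)*(n + 1)^2*(n + 4)*(n - 1)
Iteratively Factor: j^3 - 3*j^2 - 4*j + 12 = (j - 2)*(j^2 - j - 6) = (j - 3)*(j - 2)*(j + 2)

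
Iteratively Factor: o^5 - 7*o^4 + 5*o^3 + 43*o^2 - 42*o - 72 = (o - 3)*(o^4 - 4*o^3 - 7*o^2 + 22*o + 24) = (o - 3)^2*(o^3 - o^2 - 10*o - 8) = (o - 3)^2*(o + 1)*(o^2 - 2*o - 8) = (o - 3)^2*(o + 1)*(o + 2)*(o - 4)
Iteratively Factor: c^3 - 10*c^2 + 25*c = (c - 5)*(c^2 - 5*c) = c*(c - 5)*(c - 5)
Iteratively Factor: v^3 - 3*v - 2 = (v - 2)*(v^2 + 2*v + 1) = (v - 2)*(v + 1)*(v + 1)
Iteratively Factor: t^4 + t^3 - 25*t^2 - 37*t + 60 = (t + 4)*(t^3 - 3*t^2 - 13*t + 15) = (t - 5)*(t + 4)*(t^2 + 2*t - 3) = (t - 5)*(t + 3)*(t + 4)*(t - 1)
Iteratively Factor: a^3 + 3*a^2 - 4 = (a - 1)*(a^2 + 4*a + 4) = (a - 1)*(a + 2)*(a + 2)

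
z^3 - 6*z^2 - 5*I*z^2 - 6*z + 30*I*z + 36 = (z - 6)*(z - 3*I)*(z - 2*I)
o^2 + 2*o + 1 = (o + 1)^2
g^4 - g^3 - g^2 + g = g*(g - 1)^2*(g + 1)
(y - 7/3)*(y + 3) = y^2 + 2*y/3 - 7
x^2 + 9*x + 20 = (x + 4)*(x + 5)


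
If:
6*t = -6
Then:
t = -1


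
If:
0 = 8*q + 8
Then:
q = -1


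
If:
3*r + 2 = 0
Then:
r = -2/3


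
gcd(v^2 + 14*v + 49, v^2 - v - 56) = v + 7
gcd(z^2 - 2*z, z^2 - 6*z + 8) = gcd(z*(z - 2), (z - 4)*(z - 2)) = z - 2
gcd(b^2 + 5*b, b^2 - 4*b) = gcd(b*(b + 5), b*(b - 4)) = b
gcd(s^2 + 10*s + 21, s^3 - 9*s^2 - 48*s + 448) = s + 7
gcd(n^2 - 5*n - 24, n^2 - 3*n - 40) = n - 8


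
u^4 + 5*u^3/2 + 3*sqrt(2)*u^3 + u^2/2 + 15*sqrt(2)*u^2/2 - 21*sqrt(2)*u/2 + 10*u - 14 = (u - 1)*(u + 7/2)*(u + sqrt(2))*(u + 2*sqrt(2))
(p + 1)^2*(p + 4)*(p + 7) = p^4 + 13*p^3 + 51*p^2 + 67*p + 28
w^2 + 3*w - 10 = (w - 2)*(w + 5)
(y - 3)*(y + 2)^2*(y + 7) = y^4 + 8*y^3 - y^2 - 68*y - 84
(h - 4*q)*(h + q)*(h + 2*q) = h^3 - h^2*q - 10*h*q^2 - 8*q^3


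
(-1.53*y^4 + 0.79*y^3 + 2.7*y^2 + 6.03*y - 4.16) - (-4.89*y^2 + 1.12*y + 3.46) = -1.53*y^4 + 0.79*y^3 + 7.59*y^2 + 4.91*y - 7.62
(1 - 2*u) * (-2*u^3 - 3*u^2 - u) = 4*u^4 + 4*u^3 - u^2 - u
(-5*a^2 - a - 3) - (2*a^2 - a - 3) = -7*a^2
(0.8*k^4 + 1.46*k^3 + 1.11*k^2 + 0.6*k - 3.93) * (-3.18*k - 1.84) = -2.544*k^5 - 6.1148*k^4 - 6.2162*k^3 - 3.9504*k^2 + 11.3934*k + 7.2312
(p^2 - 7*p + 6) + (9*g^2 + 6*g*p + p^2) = 9*g^2 + 6*g*p + 2*p^2 - 7*p + 6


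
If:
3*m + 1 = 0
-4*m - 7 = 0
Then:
No Solution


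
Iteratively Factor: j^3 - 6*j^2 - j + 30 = (j + 2)*(j^2 - 8*j + 15) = (j - 3)*(j + 2)*(j - 5)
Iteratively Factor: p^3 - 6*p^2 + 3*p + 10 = (p - 2)*(p^2 - 4*p - 5) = (p - 2)*(p + 1)*(p - 5)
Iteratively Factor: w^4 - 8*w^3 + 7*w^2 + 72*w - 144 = (w - 3)*(w^3 - 5*w^2 - 8*w + 48) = (w - 4)*(w - 3)*(w^2 - w - 12) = (w - 4)*(w - 3)*(w + 3)*(w - 4)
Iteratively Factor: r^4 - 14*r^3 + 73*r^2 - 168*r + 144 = (r - 3)*(r^3 - 11*r^2 + 40*r - 48) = (r - 4)*(r - 3)*(r^2 - 7*r + 12) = (r - 4)*(r - 3)^2*(r - 4)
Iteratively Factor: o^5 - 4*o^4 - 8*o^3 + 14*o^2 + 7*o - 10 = (o - 1)*(o^4 - 3*o^3 - 11*o^2 + 3*o + 10) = (o - 1)^2*(o^3 - 2*o^2 - 13*o - 10) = (o - 5)*(o - 1)^2*(o^2 + 3*o + 2) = (o - 5)*(o - 1)^2*(o + 1)*(o + 2)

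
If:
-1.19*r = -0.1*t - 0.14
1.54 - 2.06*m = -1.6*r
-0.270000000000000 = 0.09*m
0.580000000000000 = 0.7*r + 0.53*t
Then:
No Solution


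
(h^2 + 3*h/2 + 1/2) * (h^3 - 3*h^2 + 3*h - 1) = h^5 - 3*h^4/2 - h^3 + 2*h^2 - 1/2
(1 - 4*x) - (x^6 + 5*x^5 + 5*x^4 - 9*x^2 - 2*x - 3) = -x^6 - 5*x^5 - 5*x^4 + 9*x^2 - 2*x + 4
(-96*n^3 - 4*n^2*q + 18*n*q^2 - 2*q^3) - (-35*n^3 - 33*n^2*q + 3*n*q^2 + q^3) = -61*n^3 + 29*n^2*q + 15*n*q^2 - 3*q^3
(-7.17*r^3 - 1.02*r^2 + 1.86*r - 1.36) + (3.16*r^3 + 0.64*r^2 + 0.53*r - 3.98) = -4.01*r^3 - 0.38*r^2 + 2.39*r - 5.34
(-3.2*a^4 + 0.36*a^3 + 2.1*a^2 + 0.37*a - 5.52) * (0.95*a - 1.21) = -3.04*a^5 + 4.214*a^4 + 1.5594*a^3 - 2.1895*a^2 - 5.6917*a + 6.6792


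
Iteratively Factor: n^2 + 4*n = (n)*(n + 4)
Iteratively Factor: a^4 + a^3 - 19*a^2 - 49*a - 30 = (a + 2)*(a^3 - a^2 - 17*a - 15) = (a + 2)*(a + 3)*(a^2 - 4*a - 5) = (a - 5)*(a + 2)*(a + 3)*(a + 1)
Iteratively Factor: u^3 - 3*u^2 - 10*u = (u + 2)*(u^2 - 5*u) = (u - 5)*(u + 2)*(u)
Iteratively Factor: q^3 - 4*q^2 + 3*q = (q - 1)*(q^2 - 3*q) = (q - 3)*(q - 1)*(q)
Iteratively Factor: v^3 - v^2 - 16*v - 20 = (v + 2)*(v^2 - 3*v - 10) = (v + 2)^2*(v - 5)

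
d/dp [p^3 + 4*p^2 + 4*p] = 3*p^2 + 8*p + 4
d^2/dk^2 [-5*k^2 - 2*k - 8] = -10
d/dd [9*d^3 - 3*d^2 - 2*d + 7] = 27*d^2 - 6*d - 2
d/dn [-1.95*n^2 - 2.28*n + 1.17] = -3.9*n - 2.28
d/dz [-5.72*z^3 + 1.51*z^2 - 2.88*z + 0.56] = -17.16*z^2 + 3.02*z - 2.88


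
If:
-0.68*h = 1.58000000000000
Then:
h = -2.32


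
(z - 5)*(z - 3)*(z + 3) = z^3 - 5*z^2 - 9*z + 45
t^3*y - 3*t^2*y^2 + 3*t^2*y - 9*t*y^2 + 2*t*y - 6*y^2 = (t + 2)*(t - 3*y)*(t*y + y)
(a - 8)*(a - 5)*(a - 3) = a^3 - 16*a^2 + 79*a - 120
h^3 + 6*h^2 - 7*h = h*(h - 1)*(h + 7)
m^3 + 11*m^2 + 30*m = m*(m + 5)*(m + 6)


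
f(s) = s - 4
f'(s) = 1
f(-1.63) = -5.63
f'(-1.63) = 1.00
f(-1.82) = -5.82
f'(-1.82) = 1.00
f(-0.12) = -4.12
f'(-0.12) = 1.00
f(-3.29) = -7.29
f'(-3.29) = 1.00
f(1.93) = -2.07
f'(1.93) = 1.00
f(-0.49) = -4.49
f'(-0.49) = 1.00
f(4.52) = 0.52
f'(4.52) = 1.00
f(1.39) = -2.61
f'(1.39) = 1.00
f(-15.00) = -19.00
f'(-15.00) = 1.00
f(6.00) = 2.00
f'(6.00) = 1.00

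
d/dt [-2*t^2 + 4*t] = 4 - 4*t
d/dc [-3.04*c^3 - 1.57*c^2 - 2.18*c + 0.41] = -9.12*c^2 - 3.14*c - 2.18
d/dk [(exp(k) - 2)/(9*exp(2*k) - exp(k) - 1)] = (-(exp(k) - 2)*(18*exp(k) - 1) + 9*exp(2*k) - exp(k) - 1)*exp(k)/(-9*exp(2*k) + exp(k) + 1)^2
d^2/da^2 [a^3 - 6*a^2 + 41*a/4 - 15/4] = 6*a - 12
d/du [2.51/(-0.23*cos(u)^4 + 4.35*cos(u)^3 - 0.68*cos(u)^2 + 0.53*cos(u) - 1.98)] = (-2.3092*cos(u)^3 + 32.7555*cos(u)^2 - 3.4136*cos(u) + 1.3303)*sin(u)/(0.23*cos(u)^4 - 4.35*cos(u)^3 + 0.68*cos(u)^2 - 0.53*cos(u) + 1.98)^2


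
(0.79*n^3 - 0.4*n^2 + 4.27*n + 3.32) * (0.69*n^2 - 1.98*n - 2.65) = 0.5451*n^5 - 1.8402*n^4 + 1.6448*n^3 - 5.1038*n^2 - 17.8891*n - 8.798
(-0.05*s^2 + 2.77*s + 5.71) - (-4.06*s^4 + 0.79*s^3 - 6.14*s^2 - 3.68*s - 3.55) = 4.06*s^4 - 0.79*s^3 + 6.09*s^2 + 6.45*s + 9.26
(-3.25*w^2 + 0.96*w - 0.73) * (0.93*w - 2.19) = -3.0225*w^3 + 8.0103*w^2 - 2.7813*w + 1.5987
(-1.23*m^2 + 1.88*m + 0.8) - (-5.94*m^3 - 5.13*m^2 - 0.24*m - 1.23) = 5.94*m^3 + 3.9*m^2 + 2.12*m + 2.03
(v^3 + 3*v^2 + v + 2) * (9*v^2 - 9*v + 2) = 9*v^5 + 18*v^4 - 16*v^3 + 15*v^2 - 16*v + 4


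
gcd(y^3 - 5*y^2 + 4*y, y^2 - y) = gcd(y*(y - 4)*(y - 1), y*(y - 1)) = y^2 - y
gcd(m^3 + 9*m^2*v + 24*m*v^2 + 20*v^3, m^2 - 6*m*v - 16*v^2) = m + 2*v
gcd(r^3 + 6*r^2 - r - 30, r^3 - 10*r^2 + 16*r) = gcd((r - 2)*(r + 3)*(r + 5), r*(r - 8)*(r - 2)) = r - 2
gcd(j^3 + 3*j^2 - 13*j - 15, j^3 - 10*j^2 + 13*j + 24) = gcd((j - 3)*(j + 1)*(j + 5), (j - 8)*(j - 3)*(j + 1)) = j^2 - 2*j - 3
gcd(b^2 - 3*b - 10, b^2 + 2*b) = b + 2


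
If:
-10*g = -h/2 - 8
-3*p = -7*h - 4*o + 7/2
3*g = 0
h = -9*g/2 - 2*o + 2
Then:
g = 0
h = -16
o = 9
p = -53/2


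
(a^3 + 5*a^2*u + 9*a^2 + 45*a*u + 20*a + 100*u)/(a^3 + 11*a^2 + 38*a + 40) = (a + 5*u)/(a + 2)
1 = 1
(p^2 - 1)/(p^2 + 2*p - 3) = (p + 1)/(p + 3)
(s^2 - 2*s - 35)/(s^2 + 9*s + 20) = (s - 7)/(s + 4)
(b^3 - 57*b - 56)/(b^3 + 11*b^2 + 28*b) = (b^2 - 7*b - 8)/(b*(b + 4))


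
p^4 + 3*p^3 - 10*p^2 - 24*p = p*(p - 3)*(p + 2)*(p + 4)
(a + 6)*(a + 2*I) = a^2 + 6*a + 2*I*a + 12*I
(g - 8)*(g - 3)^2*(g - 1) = g^4 - 15*g^3 + 71*g^2 - 129*g + 72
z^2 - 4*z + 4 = (z - 2)^2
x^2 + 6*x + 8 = (x + 2)*(x + 4)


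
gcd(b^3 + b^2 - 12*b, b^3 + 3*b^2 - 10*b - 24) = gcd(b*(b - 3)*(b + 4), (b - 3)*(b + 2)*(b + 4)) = b^2 + b - 12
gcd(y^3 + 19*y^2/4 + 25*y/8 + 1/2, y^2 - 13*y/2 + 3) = 1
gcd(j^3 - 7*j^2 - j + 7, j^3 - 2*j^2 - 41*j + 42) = j^2 - 8*j + 7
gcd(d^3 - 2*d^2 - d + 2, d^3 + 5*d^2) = 1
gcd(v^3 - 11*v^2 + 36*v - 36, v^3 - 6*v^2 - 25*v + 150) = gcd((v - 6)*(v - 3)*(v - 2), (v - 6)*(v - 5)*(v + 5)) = v - 6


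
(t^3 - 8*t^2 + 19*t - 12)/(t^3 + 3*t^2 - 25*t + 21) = (t - 4)/(t + 7)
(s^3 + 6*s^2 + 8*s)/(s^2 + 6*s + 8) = s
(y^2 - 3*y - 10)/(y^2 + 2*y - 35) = (y + 2)/(y + 7)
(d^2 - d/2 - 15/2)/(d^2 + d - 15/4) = 2*(d - 3)/(2*d - 3)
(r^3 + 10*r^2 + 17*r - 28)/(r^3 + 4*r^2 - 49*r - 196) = (r - 1)/(r - 7)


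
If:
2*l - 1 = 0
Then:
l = 1/2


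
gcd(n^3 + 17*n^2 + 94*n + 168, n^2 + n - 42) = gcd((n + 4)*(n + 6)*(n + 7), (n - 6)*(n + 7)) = n + 7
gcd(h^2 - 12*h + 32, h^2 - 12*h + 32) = h^2 - 12*h + 32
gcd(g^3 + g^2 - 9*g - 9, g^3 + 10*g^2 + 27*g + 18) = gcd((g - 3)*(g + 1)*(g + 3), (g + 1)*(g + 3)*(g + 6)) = g^2 + 4*g + 3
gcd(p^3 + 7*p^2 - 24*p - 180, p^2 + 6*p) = p + 6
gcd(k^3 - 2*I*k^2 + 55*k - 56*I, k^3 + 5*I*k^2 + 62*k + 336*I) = k^2 - I*k + 56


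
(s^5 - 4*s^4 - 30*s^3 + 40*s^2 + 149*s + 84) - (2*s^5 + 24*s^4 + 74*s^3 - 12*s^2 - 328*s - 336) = -s^5 - 28*s^4 - 104*s^3 + 52*s^2 + 477*s + 420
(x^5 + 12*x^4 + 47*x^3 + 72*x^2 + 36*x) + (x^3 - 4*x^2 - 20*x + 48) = x^5 + 12*x^4 + 48*x^3 + 68*x^2 + 16*x + 48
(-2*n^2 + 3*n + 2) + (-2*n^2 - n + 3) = -4*n^2 + 2*n + 5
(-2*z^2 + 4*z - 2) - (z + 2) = -2*z^2 + 3*z - 4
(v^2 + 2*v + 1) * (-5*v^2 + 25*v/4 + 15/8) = -5*v^4 - 15*v^3/4 + 75*v^2/8 + 10*v + 15/8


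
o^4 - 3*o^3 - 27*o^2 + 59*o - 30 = (o - 6)*(o - 1)^2*(o + 5)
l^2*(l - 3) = l^3 - 3*l^2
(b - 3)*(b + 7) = b^2 + 4*b - 21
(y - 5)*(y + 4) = y^2 - y - 20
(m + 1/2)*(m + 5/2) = m^2 + 3*m + 5/4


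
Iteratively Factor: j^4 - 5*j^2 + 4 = (j + 2)*(j^3 - 2*j^2 - j + 2) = (j + 1)*(j + 2)*(j^2 - 3*j + 2) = (j - 2)*(j + 1)*(j + 2)*(j - 1)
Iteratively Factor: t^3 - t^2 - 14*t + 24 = (t + 4)*(t^2 - 5*t + 6) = (t - 2)*(t + 4)*(t - 3)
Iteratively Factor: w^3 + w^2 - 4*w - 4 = (w + 1)*(w^2 - 4) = (w - 2)*(w + 1)*(w + 2)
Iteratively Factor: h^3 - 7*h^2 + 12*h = (h - 4)*(h^2 - 3*h) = (h - 4)*(h - 3)*(h)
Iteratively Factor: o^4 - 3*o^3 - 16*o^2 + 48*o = (o)*(o^3 - 3*o^2 - 16*o + 48) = o*(o - 3)*(o^2 - 16) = o*(o - 3)*(o + 4)*(o - 4)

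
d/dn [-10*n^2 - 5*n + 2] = -20*n - 5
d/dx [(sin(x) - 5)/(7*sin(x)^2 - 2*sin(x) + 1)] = (-7*sin(x)^2 + 70*sin(x) - 9)*cos(x)/(7*sin(x)^2 - 2*sin(x) + 1)^2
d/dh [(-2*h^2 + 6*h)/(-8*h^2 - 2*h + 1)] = 2*(26*h^2 - 2*h + 3)/(64*h^4 + 32*h^3 - 12*h^2 - 4*h + 1)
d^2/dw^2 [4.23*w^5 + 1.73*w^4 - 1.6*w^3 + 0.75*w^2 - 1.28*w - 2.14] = 84.6*w^3 + 20.76*w^2 - 9.6*w + 1.5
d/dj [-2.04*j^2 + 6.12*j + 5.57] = 6.12 - 4.08*j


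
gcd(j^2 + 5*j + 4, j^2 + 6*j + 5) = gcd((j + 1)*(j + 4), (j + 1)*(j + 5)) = j + 1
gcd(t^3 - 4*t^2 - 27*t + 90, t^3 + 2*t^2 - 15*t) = t^2 + 2*t - 15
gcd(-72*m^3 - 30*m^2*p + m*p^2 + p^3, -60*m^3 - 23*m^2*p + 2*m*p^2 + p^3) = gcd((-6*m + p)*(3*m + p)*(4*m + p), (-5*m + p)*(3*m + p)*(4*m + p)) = 12*m^2 + 7*m*p + p^2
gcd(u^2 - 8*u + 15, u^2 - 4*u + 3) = u - 3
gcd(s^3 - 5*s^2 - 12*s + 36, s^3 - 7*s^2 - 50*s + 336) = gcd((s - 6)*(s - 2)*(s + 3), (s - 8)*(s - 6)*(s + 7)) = s - 6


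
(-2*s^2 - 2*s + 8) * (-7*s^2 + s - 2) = 14*s^4 + 12*s^3 - 54*s^2 + 12*s - 16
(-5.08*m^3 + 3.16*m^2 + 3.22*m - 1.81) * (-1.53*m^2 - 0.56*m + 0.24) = 7.7724*m^5 - 1.99*m^4 - 7.9154*m^3 + 1.7245*m^2 + 1.7864*m - 0.4344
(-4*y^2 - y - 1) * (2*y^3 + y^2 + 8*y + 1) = -8*y^5 - 6*y^4 - 35*y^3 - 13*y^2 - 9*y - 1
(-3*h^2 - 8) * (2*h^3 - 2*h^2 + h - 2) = -6*h^5 + 6*h^4 - 19*h^3 + 22*h^2 - 8*h + 16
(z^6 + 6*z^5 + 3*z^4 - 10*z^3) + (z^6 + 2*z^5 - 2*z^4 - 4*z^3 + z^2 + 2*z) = 2*z^6 + 8*z^5 + z^4 - 14*z^3 + z^2 + 2*z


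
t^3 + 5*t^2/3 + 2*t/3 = t*(t + 2/3)*(t + 1)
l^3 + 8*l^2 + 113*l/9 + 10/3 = (l + 1/3)*(l + 5/3)*(l + 6)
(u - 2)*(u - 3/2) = u^2 - 7*u/2 + 3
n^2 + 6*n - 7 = (n - 1)*(n + 7)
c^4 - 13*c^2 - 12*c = c*(c - 4)*(c + 1)*(c + 3)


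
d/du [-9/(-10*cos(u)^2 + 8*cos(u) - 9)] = 36*(5*cos(u) - 2)*sin(u)/(10*cos(u)^2 - 8*cos(u) + 9)^2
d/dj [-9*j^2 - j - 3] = -18*j - 1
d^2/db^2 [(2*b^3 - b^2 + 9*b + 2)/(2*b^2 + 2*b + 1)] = 2*(44*b^3 + 42*b^2 - 24*b - 15)/(8*b^6 + 24*b^5 + 36*b^4 + 32*b^3 + 18*b^2 + 6*b + 1)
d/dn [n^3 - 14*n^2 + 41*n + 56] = 3*n^2 - 28*n + 41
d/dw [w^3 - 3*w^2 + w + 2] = 3*w^2 - 6*w + 1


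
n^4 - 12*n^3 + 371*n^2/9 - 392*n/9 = n*(n - 7)*(n - 8/3)*(n - 7/3)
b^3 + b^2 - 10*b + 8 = (b - 2)*(b - 1)*(b + 4)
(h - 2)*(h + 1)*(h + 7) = h^3 + 6*h^2 - 9*h - 14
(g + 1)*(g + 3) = g^2 + 4*g + 3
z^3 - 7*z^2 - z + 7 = (z - 7)*(z - 1)*(z + 1)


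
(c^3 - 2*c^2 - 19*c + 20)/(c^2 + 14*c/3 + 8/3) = 3*(c^2 - 6*c + 5)/(3*c + 2)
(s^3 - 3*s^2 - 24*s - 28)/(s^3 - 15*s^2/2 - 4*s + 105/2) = 2*(s^2 + 4*s + 4)/(2*s^2 - s - 15)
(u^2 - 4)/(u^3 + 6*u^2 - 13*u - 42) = (u - 2)/(u^2 + 4*u - 21)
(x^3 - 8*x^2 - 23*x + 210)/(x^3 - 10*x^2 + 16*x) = (x^3 - 8*x^2 - 23*x + 210)/(x*(x^2 - 10*x + 16))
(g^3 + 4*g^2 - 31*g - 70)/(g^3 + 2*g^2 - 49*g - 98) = (g - 5)/(g - 7)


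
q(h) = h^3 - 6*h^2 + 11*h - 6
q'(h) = 3*h^2 - 12*h + 11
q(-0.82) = -19.61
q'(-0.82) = 22.86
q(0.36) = -2.77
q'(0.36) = 7.07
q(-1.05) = -25.32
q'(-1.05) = 26.91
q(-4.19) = -230.99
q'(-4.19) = 113.95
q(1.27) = 0.34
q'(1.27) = 0.60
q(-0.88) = -21.01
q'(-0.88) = 23.88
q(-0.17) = -8.05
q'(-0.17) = 13.13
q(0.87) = -0.31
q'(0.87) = 2.83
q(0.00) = -6.00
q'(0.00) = 11.00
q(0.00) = -6.00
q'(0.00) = 11.00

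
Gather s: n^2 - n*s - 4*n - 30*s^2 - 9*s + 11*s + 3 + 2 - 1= n^2 - 4*n - 30*s^2 + s*(2 - n) + 4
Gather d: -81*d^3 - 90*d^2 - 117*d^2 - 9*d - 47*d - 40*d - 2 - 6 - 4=-81*d^3 - 207*d^2 - 96*d - 12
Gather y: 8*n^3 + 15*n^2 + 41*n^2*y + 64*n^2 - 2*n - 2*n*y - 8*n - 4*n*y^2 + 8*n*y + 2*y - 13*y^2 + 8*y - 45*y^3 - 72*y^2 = 8*n^3 + 79*n^2 - 10*n - 45*y^3 + y^2*(-4*n - 85) + y*(41*n^2 + 6*n + 10)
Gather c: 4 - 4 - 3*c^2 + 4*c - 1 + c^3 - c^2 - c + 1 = c^3 - 4*c^2 + 3*c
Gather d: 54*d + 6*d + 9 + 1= 60*d + 10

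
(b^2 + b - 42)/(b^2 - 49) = (b - 6)/(b - 7)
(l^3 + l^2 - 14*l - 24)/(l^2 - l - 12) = l + 2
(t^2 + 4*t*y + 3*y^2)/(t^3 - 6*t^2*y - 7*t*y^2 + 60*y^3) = (t + y)/(t^2 - 9*t*y + 20*y^2)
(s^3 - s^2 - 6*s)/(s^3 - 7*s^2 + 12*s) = (s + 2)/(s - 4)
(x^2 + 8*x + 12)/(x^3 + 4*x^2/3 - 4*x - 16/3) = 3*(x + 6)/(3*x^2 - 2*x - 8)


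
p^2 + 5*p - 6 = (p - 1)*(p + 6)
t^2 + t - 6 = (t - 2)*(t + 3)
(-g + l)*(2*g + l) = -2*g^2 + g*l + l^2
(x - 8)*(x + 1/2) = x^2 - 15*x/2 - 4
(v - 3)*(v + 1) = v^2 - 2*v - 3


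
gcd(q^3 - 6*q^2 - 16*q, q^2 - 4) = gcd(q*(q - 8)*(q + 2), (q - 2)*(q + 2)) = q + 2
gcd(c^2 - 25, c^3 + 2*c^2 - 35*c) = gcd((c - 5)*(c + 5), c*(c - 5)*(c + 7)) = c - 5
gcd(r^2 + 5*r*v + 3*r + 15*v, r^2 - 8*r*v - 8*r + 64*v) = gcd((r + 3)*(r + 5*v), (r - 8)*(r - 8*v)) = 1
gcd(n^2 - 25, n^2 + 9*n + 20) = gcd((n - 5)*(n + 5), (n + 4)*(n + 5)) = n + 5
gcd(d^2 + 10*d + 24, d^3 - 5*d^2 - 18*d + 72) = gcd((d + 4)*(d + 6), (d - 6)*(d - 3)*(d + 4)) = d + 4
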